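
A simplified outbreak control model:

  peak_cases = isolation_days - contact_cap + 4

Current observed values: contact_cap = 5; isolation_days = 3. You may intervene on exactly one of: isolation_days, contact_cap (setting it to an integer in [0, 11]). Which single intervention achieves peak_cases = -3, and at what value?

Intervening on isolation_days: peak_cases = isolation_days - 1. Reaching -3 requires isolation_days = -2, outside [0, 11].
Intervening on contact_cap: with other inputs at their observed values, peak_cases = -contact_cap + 7. Solving for -3 gives contact_cap = 10, within [0, 11].

set contact_cap = 10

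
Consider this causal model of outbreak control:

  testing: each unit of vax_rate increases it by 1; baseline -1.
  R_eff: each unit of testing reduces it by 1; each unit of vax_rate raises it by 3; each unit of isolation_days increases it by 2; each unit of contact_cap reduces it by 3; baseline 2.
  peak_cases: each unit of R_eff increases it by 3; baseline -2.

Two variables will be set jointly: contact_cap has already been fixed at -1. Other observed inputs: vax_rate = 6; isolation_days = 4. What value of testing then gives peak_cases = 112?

With contact_cap held at -1:
Intervening on testing fixes its value directly, overriding its dependence on vax_rate.
Substituting into the R_eff equation gives R_eff = -testing + 31.
peak_cases becomes -3*testing + 91.
Solve -3*testing + 91 = 112: testing = (112 - 91) / -3 = -7.

testing = -7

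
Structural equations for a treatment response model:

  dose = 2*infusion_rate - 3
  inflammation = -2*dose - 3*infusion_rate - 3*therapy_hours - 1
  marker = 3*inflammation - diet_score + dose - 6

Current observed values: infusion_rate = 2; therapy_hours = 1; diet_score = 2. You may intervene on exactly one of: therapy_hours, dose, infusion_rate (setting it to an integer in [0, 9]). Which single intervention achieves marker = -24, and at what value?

Intervening on therapy_hours: marker = -9*therapy_hours - 34. Reaching -24 requires therapy_hours = -10/9, not an integer.
Intervening on dose: marker = -5*dose - 38. Reaching -24 requires dose = -14/5, not an integer.
Intervening on infusion_rate: with other inputs at their observed values, marker = -19*infusion_rate - 5. Solving for -24 gives infusion_rate = 1, within [0, 9].

set infusion_rate = 1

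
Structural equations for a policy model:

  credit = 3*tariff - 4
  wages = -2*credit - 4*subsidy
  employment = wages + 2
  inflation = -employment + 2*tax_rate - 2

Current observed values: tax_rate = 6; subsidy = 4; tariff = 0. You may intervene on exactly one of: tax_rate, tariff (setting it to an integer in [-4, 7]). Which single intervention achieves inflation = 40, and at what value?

set tariff = 4

Intervening on tax_rate: inflation = 2*tax_rate + 4. Reaching 40 requires tax_rate = 18, outside [-4, 7].
Intervening on tariff: with other inputs at their observed values, inflation = 6*tariff + 16. Solving for 40 gives tariff = 4, within [-4, 7].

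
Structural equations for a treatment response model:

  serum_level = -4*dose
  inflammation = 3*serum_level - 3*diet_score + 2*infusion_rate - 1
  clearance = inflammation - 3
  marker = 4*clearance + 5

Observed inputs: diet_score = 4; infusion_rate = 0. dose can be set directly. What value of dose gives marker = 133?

dose = -4

Substituting into the inflammation equation gives inflammation = -12*dose - 13.
This gives clearance = -12*dose - 16.
Substituting into the marker equation gives marker = -48*dose - 59.
Solve -48*dose - 59 = 133: dose = (133 + 59) / -48 = -4.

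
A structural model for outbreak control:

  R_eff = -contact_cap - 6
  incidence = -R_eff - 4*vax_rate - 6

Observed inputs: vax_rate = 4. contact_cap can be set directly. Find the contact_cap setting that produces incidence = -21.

Substituting into the incidence equation gives incidence = contact_cap - 16.
Solve contact_cap - 16 = -21: contact_cap = (-21 + 16) / 1 = -5.

contact_cap = -5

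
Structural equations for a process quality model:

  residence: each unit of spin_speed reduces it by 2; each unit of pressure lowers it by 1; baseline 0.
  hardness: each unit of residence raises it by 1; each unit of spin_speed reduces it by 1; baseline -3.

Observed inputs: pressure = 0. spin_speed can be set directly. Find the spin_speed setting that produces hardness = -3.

spin_speed = 0

Substituting into the residence equation gives residence = -2*spin_speed.
This gives hardness = -3*spin_speed - 3.
Solve -3*spin_speed - 3 = -3: spin_speed = (-3 + 3) / -3 = 0.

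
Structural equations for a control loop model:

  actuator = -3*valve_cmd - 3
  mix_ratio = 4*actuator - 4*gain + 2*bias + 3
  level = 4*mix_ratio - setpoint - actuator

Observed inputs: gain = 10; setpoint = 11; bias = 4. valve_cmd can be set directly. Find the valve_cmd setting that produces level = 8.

valve_cmd = -4

Substituting into the mix_ratio equation gives mix_ratio = -12*valve_cmd - 41.
Substituting into the level equation gives level = -45*valve_cmd - 172.
Solve -45*valve_cmd - 172 = 8: valve_cmd = (8 + 172) / -45 = -4.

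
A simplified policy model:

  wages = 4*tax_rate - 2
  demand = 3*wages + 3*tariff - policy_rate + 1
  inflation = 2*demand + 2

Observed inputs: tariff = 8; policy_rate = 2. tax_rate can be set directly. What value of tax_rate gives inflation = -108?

Substituting into the demand equation gives demand = 12*tax_rate + 17.
Substituting into the inflation equation gives inflation = 24*tax_rate + 36.
Solve 24*tax_rate + 36 = -108: tax_rate = (-108 - 36) / 24 = -6.

tax_rate = -6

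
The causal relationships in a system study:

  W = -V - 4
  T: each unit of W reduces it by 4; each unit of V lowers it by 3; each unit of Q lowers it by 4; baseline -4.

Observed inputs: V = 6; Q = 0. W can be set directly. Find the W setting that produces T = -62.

Intervening on W fixes its value directly, overriding its dependence on V.
Substituting into the T equation gives T = -4*W - 22.
Solve -4*W - 22 = -62: W = (-62 + 22) / -4 = 10.

W = 10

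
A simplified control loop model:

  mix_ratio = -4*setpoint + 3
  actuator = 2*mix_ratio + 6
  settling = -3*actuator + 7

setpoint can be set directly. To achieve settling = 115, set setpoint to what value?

setpoint = 6

Substituting into the actuator equation gives actuator = -8*setpoint + 12.
So settling = 24*setpoint - 29.
Solve 24*setpoint - 29 = 115: setpoint = (115 + 29) / 24 = 6.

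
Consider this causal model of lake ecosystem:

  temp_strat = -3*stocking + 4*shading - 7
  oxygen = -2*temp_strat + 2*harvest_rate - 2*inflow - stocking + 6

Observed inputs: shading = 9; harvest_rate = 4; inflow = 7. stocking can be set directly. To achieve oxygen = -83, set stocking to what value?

Substituting into the temp_strat equation gives temp_strat = -3*stocking + 29.
Substituting into the oxygen equation gives oxygen = 5*stocking - 58.
Solve 5*stocking - 58 = -83: stocking = (-83 + 58) / 5 = -5.

stocking = -5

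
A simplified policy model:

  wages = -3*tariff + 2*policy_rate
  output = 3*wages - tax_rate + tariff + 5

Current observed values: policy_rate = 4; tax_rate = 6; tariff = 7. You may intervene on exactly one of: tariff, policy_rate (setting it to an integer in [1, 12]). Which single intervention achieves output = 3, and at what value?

set policy_rate = 10

Intervening on tariff: output = -8*tariff + 23. Reaching 3 requires tariff = 5/2, not an integer.
Intervening on policy_rate: with other inputs at their observed values, output = 6*policy_rate - 57. Solving for 3 gives policy_rate = 10, within [1, 12].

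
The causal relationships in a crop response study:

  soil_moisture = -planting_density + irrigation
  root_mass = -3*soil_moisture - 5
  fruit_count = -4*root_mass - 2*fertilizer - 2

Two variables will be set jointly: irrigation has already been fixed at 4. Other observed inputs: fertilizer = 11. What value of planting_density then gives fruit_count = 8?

With irrigation held at 4:
Substituting into the soil_moisture equation gives soil_moisture = -planting_density + 4.
Substituting into the root_mass equation gives root_mass = 3*planting_density - 17.
Substituting into the fruit_count equation gives fruit_count = -12*planting_density + 44.
Solve -12*planting_density + 44 = 8: planting_density = (8 - 44) / -12 = 3.

planting_density = 3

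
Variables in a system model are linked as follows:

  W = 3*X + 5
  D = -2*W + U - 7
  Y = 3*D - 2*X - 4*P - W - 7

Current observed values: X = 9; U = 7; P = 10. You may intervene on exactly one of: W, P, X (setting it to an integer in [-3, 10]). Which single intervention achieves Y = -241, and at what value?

set P = -2

Intervening on W: Y = -7*W - 65. Reaching -241 requires W = 176/7, not an integer.
Intervening on P: with other inputs at their observed values, Y = -4*P - 249. Solving for -241 gives P = -2, within [-3, 10].
Intervening on X: Y = -23*X - 82. Reaching -241 requires X = 159/23, not an integer.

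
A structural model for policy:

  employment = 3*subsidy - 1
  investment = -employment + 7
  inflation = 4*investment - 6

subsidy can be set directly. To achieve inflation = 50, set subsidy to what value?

subsidy = -2

Substituting into the investment equation gives investment = -3*subsidy + 8.
inflation becomes -12*subsidy + 26.
Solve -12*subsidy + 26 = 50: subsidy = (50 - 26) / -12 = -2.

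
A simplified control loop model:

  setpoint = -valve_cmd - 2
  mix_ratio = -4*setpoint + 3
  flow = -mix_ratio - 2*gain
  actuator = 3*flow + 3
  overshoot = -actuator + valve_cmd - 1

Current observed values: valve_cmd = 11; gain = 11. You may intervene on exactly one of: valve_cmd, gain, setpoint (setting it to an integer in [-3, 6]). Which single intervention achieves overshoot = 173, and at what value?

Intervening on valve_cmd: with other inputs at their observed values, overshoot = 13*valve_cmd + 95. Solving for 173 gives valve_cmd = 6, within [-3, 6].
Intervening on gain: overshoot = 6*gain + 172. Reaching 173 requires gain = 1/6, not an integer.
Intervening on setpoint: overshoot = -12*setpoint + 82. Reaching 173 requires setpoint = -91/12, not an integer.

set valve_cmd = 6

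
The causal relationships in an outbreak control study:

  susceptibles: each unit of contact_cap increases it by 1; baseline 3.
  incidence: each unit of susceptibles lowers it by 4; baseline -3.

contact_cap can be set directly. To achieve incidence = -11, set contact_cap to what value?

Substituting into the incidence equation gives incidence = -4*contact_cap - 15.
Solve -4*contact_cap - 15 = -11: contact_cap = (-11 + 15) / -4 = -1.

contact_cap = -1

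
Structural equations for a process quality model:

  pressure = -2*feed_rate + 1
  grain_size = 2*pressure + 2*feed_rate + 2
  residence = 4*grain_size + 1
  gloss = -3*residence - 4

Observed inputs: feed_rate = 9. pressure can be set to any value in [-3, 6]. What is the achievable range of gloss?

-391 to -175

Intervening on pressure fixes its value directly, overriding its dependence on feed_rate.
Substituting into the grain_size equation gives grain_size = 2*pressure + 20.
Substituting into the residence equation gives residence = 8*pressure + 81.
So gloss = -24*pressure - 247.
Linear in pressure, so extremes are at the endpoints: pressure = -3 gives gloss = -175; pressure = 6 gives gloss = -391.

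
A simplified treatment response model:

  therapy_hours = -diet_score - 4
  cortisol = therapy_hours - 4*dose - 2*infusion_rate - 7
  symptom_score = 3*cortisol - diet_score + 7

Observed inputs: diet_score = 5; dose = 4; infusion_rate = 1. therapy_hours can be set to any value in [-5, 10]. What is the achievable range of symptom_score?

-88 to -43

Intervening on therapy_hours fixes its value directly, overriding its dependence on diet_score.
Substituting into the cortisol equation gives cortisol = therapy_hours - 25.
Substituting into the symptom_score equation gives symptom_score = 3*therapy_hours - 73.
Linear in therapy_hours, so extremes are at the endpoints: therapy_hours = -5 gives symptom_score = -88; therapy_hours = 10 gives symptom_score = -43.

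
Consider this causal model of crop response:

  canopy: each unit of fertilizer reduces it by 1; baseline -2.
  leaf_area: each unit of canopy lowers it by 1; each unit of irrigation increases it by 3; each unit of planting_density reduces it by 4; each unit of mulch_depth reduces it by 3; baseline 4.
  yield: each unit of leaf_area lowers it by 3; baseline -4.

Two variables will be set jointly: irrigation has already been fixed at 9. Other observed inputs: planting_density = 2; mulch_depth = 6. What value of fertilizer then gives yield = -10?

fertilizer = -5

With irrigation held at 9:
Substituting into the leaf_area equation gives leaf_area = fertilizer + 7.
Substituting into the yield equation gives yield = -3*fertilizer - 25.
Solve -3*fertilizer - 25 = -10: fertilizer = (-10 + 25) / -3 = -5.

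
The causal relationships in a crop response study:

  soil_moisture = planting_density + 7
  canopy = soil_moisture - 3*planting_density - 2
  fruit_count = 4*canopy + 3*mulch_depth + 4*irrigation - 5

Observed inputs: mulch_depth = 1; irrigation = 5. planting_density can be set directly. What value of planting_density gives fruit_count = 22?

planting_density = 2

Substituting into the canopy equation gives canopy = -2*planting_density + 5.
Substituting into the fruit_count equation gives fruit_count = -8*planting_density + 38.
Solve -8*planting_density + 38 = 22: planting_density = (22 - 38) / -8 = 2.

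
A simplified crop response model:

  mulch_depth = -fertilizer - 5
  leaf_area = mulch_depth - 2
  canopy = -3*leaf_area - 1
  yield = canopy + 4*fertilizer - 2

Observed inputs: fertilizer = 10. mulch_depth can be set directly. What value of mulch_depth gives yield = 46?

mulch_depth = -1

Intervening on mulch_depth fixes its value directly, overriding its dependence on fertilizer.
Substituting into the canopy equation gives canopy = -3*mulch_depth + 5.
Substituting into the yield equation gives yield = -3*mulch_depth + 43.
Solve -3*mulch_depth + 43 = 46: mulch_depth = (46 - 43) / -3 = -1.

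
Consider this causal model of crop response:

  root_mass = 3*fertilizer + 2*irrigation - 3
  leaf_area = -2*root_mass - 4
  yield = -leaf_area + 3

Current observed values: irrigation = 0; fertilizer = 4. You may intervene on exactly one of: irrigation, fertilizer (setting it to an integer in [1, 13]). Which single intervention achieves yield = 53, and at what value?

Intervening on irrigation: with other inputs at their observed values, yield = 4*irrigation + 25. Solving for 53 gives irrigation = 7, within [1, 13].
Intervening on fertilizer: yield = 6*fertilizer + 1. Reaching 53 requires fertilizer = 26/3, not an integer.

set irrigation = 7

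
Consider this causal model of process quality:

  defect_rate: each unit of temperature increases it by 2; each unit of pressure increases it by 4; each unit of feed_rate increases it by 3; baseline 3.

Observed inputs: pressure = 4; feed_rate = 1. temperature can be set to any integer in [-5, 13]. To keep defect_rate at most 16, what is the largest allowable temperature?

temperature = -3

Substituting into the defect_rate equation gives defect_rate = 2*temperature + 22.
Require 2*temperature + 22 ≤ 16, so temperature ≤ -3.
The largest integer in [-5, 13] satisfying this is -3.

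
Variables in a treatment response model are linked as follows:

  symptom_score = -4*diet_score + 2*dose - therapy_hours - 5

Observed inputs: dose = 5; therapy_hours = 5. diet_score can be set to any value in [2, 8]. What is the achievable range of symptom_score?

Substituting into the symptom_score equation gives symptom_score = -4*diet_score.
Linear in diet_score, so extremes are at the endpoints: diet_score = 2 gives symptom_score = -8; diet_score = 8 gives symptom_score = -32.

-32 to -8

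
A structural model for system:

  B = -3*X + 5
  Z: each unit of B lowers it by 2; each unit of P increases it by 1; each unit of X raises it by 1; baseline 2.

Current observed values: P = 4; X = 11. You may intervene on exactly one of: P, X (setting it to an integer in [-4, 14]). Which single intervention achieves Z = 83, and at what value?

Intervening on P: with other inputs at their observed values, Z = P + 69. Solving for 83 gives P = 14, within [-4, 14].
Intervening on X: Z = 7*X - 4. Reaching 83 requires X = 87/7, not an integer.

set P = 14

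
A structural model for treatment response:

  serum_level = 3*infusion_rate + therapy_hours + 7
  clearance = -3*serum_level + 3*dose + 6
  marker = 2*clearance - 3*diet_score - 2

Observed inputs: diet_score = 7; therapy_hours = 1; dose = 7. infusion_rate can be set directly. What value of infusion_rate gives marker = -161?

infusion_rate = 8

Substituting into the serum_level equation gives serum_level = 3*infusion_rate + 8.
Substituting into the clearance equation gives clearance = -9*infusion_rate + 3.
marker becomes -18*infusion_rate - 17.
Solve -18*infusion_rate - 17 = -161: infusion_rate = (-161 + 17) / -18 = 8.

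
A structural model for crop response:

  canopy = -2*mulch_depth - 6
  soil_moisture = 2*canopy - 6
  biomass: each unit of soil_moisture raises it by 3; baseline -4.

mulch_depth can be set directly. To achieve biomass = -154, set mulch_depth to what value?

mulch_depth = 8

Substituting into the soil_moisture equation gives soil_moisture = -4*mulch_depth - 18.
Substituting into the biomass equation gives biomass = -12*mulch_depth - 58.
Solve -12*mulch_depth - 58 = -154: mulch_depth = (-154 + 58) / -12 = 8.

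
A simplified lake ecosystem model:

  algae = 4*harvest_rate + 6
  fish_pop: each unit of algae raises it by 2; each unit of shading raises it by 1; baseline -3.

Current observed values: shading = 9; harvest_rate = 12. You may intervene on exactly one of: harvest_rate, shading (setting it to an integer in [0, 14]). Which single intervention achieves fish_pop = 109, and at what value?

Intervening on harvest_rate: fish_pop = 8*harvest_rate + 18. Reaching 109 requires harvest_rate = 91/8, not an integer.
Intervening on shading: with other inputs at their observed values, fish_pop = shading + 105. Solving for 109 gives shading = 4, within [0, 14].

set shading = 4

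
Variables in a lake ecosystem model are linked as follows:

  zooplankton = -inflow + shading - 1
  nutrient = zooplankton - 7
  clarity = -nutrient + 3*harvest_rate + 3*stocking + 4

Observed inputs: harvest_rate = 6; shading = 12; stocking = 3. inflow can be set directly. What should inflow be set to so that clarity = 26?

inflow = -1

Substituting into the zooplankton equation gives zooplankton = -inflow + 11.
This gives nutrient = -inflow + 4.
So clarity = inflow + 27.
Solve inflow + 27 = 26: inflow = (26 - 27) / 1 = -1.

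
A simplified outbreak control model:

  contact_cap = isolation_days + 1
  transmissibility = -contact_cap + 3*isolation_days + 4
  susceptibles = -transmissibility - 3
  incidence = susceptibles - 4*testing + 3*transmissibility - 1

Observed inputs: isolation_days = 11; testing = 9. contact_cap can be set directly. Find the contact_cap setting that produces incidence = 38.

contact_cap = -2

Intervening on contact_cap fixes its value directly, overriding its dependence on isolation_days.
Substituting into the transmissibility equation gives transmissibility = -contact_cap + 37.
susceptibles becomes contact_cap - 40.
Substituting into the incidence equation gives incidence = -2*contact_cap + 34.
Solve -2*contact_cap + 34 = 38: contact_cap = (38 - 34) / -2 = -2.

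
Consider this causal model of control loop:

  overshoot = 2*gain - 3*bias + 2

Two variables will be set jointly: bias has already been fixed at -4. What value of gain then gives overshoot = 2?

gain = -6

With bias held at -4:
Substituting into the overshoot equation gives overshoot = 2*gain + 14.
Solve 2*gain + 14 = 2: gain = (2 - 14) / 2 = -6.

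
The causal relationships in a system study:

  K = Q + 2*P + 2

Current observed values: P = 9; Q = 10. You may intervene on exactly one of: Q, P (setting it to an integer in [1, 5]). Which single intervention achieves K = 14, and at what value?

set P = 1

Intervening on Q: K = Q + 20. Reaching 14 requires Q = -6, outside [1, 5].
Intervening on P: with other inputs at their observed values, K = 2*P + 12. Solving for 14 gives P = 1, within [1, 5].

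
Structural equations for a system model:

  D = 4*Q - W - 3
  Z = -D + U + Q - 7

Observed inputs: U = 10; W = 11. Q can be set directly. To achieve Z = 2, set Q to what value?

Substituting into the D equation gives D = 4*Q - 14.
Z becomes -3*Q + 17.
Solve -3*Q + 17 = 2: Q = (2 - 17) / -3 = 5.

Q = 5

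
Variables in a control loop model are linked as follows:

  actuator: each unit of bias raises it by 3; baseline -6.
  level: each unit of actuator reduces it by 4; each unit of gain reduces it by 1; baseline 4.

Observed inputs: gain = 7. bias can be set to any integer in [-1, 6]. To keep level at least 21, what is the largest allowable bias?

Substituting into the level equation gives level = -12*bias + 21.
Require -12*bias + 21 ≥ 21, so bias ≤ 0.
The largest integer in [-1, 6] satisfying this is 0.

bias = 0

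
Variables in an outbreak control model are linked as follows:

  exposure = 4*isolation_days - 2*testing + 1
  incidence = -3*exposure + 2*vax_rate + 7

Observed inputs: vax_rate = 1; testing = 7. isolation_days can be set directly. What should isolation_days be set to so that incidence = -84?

Substituting into the exposure equation gives exposure = 4*isolation_days - 13.
This gives incidence = -12*isolation_days + 48.
Solve -12*isolation_days + 48 = -84: isolation_days = (-84 - 48) / -12 = 11.

isolation_days = 11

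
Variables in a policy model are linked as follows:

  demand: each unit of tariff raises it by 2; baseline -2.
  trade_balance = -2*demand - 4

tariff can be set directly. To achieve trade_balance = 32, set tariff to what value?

tariff = -8

Substituting into the trade_balance equation gives trade_balance = -4*tariff.
Solve -4*tariff = 32: tariff = 32 / -4 = -8.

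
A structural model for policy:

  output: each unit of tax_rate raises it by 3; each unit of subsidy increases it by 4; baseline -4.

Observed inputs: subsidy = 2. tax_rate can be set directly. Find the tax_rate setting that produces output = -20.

tax_rate = -8

Substituting into the output equation gives output = 3*tax_rate + 4.
Solve 3*tax_rate + 4 = -20: tax_rate = (-20 - 4) / 3 = -8.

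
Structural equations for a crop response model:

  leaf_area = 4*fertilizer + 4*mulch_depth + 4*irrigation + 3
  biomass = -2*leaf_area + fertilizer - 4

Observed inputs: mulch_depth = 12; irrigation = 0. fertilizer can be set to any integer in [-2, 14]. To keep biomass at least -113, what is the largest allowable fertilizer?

Substituting into the leaf_area equation gives leaf_area = 4*fertilizer + 51.
Substituting into the biomass equation gives biomass = -7*fertilizer - 106.
Require -7*fertilizer - 106 ≥ -113, so fertilizer ≤ 1.
The largest integer in [-2, 14] satisfying this is 1.

fertilizer = 1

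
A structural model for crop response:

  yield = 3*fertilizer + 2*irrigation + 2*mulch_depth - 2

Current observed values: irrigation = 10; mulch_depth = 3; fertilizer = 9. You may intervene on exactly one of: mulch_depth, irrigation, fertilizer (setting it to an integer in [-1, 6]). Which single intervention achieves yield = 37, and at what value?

Intervening on mulch_depth: yield = 2*mulch_depth + 45. Reaching 37 requires mulch_depth = -4, outside [-1, 6].
Intervening on irrigation: with other inputs at their observed values, yield = 2*irrigation + 31. Solving for 37 gives irrigation = 3, within [-1, 6].
Intervening on fertilizer: yield = 3*fertilizer + 24. Reaching 37 requires fertilizer = 13/3, not an integer.

set irrigation = 3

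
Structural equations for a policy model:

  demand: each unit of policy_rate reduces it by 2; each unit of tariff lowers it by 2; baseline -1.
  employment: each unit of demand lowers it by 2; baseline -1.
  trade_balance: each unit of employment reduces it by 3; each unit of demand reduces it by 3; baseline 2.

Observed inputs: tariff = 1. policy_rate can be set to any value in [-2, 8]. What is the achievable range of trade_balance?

Substituting into the demand equation gives demand = -2*policy_rate - 3.
This gives employment = 4*policy_rate + 5.
Substituting into the trade_balance equation gives trade_balance = -6*policy_rate - 4.
Linear in policy_rate, so extremes are at the endpoints: policy_rate = -2 gives trade_balance = 8; policy_rate = 8 gives trade_balance = -52.

-52 to 8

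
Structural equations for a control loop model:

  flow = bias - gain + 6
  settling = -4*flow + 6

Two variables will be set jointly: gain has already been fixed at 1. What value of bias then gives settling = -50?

bias = 9

With gain held at 1:
Substituting into the flow equation gives flow = bias + 5.
So settling = -4*bias - 14.
Solve -4*bias - 14 = -50: bias = (-50 + 14) / -4 = 9.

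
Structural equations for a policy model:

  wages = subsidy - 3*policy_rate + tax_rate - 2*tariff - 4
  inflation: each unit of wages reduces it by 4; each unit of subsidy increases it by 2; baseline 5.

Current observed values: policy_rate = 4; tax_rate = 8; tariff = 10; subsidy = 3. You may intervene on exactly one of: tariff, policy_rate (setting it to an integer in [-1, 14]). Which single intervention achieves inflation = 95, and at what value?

Intervening on tariff: with other inputs at their observed values, inflation = 8*tariff + 31. Solving for 95 gives tariff = 8, within [-1, 14].
Intervening on policy_rate: inflation = 12*policy_rate + 63. Reaching 95 requires policy_rate = 8/3, not an integer.

set tariff = 8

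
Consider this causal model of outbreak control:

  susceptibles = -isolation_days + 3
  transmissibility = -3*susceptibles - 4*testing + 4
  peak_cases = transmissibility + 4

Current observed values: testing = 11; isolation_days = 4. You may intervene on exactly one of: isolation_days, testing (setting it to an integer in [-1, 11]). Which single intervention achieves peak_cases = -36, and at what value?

set isolation_days = 3

Intervening on isolation_days: with other inputs at their observed values, peak_cases = 3*isolation_days - 45. Solving for -36 gives isolation_days = 3, within [-1, 11].
Intervening on testing: peak_cases = -4*testing + 11. Reaching -36 requires testing = 47/4, not an integer.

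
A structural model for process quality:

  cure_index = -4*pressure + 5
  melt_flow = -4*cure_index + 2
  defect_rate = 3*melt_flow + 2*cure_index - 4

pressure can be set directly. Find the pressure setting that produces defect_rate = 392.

Substituting into the melt_flow equation gives melt_flow = 16*pressure - 18.
This gives defect_rate = 40*pressure - 48.
Solve 40*pressure - 48 = 392: pressure = (392 + 48) / 40 = 11.

pressure = 11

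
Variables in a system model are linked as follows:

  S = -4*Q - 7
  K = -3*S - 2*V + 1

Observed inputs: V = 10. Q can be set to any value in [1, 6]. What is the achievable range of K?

14 to 74

Substituting into the K equation gives K = 12*Q + 2.
Linear in Q, so extremes are at the endpoints: Q = 1 gives K = 14; Q = 6 gives K = 74.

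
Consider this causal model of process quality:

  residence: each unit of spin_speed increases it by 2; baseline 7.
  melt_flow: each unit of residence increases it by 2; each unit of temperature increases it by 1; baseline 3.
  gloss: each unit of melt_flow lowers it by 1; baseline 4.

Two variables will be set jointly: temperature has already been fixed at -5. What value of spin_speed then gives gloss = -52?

With temperature held at -5:
Substituting into the melt_flow equation gives melt_flow = 4*spin_speed + 12.
gloss becomes -4*spin_speed - 8.
Solve -4*spin_speed - 8 = -52: spin_speed = (-52 + 8) / -4 = 11.

spin_speed = 11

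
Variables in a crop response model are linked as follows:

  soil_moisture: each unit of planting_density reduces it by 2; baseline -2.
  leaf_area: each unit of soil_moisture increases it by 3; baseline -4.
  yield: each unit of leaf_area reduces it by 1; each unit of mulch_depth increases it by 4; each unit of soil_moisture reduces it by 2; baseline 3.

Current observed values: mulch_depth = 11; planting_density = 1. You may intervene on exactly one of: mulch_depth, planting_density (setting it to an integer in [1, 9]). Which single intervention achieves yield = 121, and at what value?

Intervening on mulch_depth: yield = 4*mulch_depth + 27. Reaching 121 requires mulch_depth = 47/2, not an integer.
Intervening on planting_density: with other inputs at their observed values, yield = 10*planting_density + 61. Solving for 121 gives planting_density = 6, within [1, 9].

set planting_density = 6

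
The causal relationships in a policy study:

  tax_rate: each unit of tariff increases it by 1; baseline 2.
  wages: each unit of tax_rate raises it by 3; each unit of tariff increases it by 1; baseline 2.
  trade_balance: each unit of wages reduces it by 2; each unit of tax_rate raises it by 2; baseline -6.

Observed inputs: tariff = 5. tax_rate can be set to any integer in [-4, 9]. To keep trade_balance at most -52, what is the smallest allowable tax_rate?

tax_rate = 8

Intervening on tax_rate fixes its value directly, overriding its dependence on tariff.
Substituting into the wages equation gives wages = 3*tax_rate + 7.
trade_balance becomes -4*tax_rate - 20.
Require -4*tax_rate - 20 ≤ -52, so tax_rate ≥ 8.
The smallest integer in [-4, 9] satisfying this is 8.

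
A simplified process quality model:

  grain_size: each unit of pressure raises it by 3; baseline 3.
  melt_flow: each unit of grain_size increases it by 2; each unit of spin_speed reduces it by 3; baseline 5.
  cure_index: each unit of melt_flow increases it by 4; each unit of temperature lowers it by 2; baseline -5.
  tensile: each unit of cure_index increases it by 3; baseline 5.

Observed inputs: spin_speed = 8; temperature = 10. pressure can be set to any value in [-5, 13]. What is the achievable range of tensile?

-586 to 710

Substituting into the melt_flow equation gives melt_flow = 6*pressure - 13.
Substituting into the cure_index equation gives cure_index = 24*pressure - 77.
Substituting into the tensile equation gives tensile = 72*pressure - 226.
Linear in pressure, so extremes are at the endpoints: pressure = -5 gives tensile = -586; pressure = 13 gives tensile = 710.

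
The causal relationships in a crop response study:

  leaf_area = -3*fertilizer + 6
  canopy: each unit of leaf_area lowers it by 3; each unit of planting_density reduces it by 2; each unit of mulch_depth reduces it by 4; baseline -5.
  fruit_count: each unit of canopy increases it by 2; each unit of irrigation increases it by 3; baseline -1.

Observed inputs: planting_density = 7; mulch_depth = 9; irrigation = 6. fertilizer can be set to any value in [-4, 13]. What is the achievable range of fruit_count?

Substituting into the canopy equation gives canopy = 9*fertilizer - 73.
Substituting into the fruit_count equation gives fruit_count = 18*fertilizer - 129.
Linear in fertilizer, so extremes are at the endpoints: fertilizer = -4 gives fruit_count = -201; fertilizer = 13 gives fruit_count = 105.

-201 to 105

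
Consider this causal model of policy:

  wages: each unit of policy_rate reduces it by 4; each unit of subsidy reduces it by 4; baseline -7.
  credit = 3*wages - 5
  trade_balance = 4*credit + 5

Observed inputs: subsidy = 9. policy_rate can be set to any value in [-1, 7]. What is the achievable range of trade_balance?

-867 to -483

Substituting into the wages equation gives wages = -4*policy_rate - 43.
This gives credit = -12*policy_rate - 134.
Substituting into the trade_balance equation gives trade_balance = -48*policy_rate - 531.
Linear in policy_rate, so extremes are at the endpoints: policy_rate = -1 gives trade_balance = -483; policy_rate = 7 gives trade_balance = -867.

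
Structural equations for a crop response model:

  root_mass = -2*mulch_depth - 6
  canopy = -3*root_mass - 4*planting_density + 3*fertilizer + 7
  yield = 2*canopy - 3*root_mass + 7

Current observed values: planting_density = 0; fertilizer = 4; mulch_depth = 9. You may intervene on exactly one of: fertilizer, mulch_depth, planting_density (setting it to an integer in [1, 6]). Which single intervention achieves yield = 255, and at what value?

set fertilizer = 3

Intervening on fertilizer: with other inputs at their observed values, yield = 6*fertilizer + 237. Solving for 255 gives fertilizer = 3, within [1, 6].
Intervening on mulch_depth: yield = 18*mulch_depth + 99. Reaching 255 requires mulch_depth = 26/3, not an integer.
Intervening on planting_density: yield = -8*planting_density + 261. Reaching 255 requires planting_density = 3/4, not an integer.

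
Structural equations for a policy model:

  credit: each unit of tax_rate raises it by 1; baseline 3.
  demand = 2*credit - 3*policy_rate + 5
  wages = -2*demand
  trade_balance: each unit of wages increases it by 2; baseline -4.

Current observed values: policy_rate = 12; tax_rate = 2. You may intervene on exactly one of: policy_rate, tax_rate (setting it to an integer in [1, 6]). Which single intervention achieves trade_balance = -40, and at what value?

Intervening on policy_rate: with other inputs at their observed values, trade_balance = 12*policy_rate - 64. Solving for -40 gives policy_rate = 2, within [1, 6].
Intervening on tax_rate: trade_balance = -8*tax_rate + 96. Reaching -40 requires tax_rate = 17, outside [1, 6].

set policy_rate = 2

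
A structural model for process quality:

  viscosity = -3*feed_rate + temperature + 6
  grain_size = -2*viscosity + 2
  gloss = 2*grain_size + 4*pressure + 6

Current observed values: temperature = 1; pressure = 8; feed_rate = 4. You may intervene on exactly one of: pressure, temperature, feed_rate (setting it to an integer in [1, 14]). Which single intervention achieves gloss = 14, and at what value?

set temperature = 13

Intervening on pressure: gloss = 4*pressure + 30. Reaching 14 requires pressure = -4, outside [1, 14].
Intervening on temperature: with other inputs at their observed values, gloss = -4*temperature + 66. Solving for 14 gives temperature = 13, within [1, 14].
Intervening on feed_rate: gloss = 12*feed_rate + 14. Reaching 14 requires feed_rate = 0, outside [1, 14].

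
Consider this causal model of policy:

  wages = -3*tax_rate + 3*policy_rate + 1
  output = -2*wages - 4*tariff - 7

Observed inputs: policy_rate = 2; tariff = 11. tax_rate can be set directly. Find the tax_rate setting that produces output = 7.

Substituting into the wages equation gives wages = -3*tax_rate + 7.
So output = 6*tax_rate - 65.
Solve 6*tax_rate - 65 = 7: tax_rate = (7 + 65) / 6 = 12.

tax_rate = 12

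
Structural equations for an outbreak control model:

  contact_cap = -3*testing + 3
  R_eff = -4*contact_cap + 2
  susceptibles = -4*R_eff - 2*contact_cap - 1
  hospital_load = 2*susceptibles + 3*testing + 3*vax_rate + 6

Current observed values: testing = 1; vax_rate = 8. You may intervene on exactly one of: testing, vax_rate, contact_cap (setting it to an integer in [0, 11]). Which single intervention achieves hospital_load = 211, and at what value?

Intervening on testing: hospital_load = -81*testing + 96. Reaching 211 requires testing = -115/81, not an integer.
Intervening on vax_rate: hospital_load = 3*vax_rate - 9. Reaching 211 requires vax_rate = 220/3, not an integer.
Intervening on contact_cap: with other inputs at their observed values, hospital_load = 28*contact_cap + 15. Solving for 211 gives contact_cap = 7, within [0, 11].

set contact_cap = 7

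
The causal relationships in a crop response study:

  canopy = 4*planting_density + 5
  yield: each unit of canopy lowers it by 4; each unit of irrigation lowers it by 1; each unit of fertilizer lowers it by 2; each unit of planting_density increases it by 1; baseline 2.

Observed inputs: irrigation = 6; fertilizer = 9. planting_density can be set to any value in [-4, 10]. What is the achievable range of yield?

-192 to 18

Substituting into the yield equation gives yield = -15*planting_density - 42.
Linear in planting_density, so extremes are at the endpoints: planting_density = -4 gives yield = 18; planting_density = 10 gives yield = -192.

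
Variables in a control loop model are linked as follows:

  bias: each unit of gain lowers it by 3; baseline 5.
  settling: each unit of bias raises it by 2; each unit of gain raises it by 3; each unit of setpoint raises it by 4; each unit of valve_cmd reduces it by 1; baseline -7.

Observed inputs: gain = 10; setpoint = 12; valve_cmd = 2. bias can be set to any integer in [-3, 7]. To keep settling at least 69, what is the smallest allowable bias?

bias = 0

Intervening on bias fixes its value directly, overriding its dependence on gain.
Substituting into the settling equation gives settling = 2*bias + 69.
Require 2*bias + 69 ≥ 69, so bias ≥ 0.
The smallest integer in [-3, 7] satisfying this is 0.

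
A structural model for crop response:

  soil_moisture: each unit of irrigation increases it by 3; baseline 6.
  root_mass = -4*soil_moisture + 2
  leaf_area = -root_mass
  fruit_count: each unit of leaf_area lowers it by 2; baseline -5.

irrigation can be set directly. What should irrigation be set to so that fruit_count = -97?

Substituting into the root_mass equation gives root_mass = -12*irrigation - 22.
Substituting into the leaf_area equation gives leaf_area = 12*irrigation + 22.
fruit_count becomes -24*irrigation - 49.
Solve -24*irrigation - 49 = -97: irrigation = (-97 + 49) / -24 = 2.

irrigation = 2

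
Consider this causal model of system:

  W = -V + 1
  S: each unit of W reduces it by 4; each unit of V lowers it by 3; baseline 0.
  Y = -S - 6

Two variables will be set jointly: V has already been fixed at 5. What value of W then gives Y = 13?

W = 1

With V held at 5:
Intervening on W fixes its value directly, overriding its dependence on V.
Substituting into the S equation gives S = -4*W - 15.
Substituting into the Y equation gives Y = 4*W + 9.
Solve 4*W + 9 = 13: W = (13 - 9) / 4 = 1.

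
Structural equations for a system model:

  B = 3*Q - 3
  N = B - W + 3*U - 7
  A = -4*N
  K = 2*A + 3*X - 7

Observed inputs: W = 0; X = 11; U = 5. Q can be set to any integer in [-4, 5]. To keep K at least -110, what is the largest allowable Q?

Substituting into the N equation gives N = 3*Q + 5.
Substituting into the A equation gives A = -12*Q - 20.
This gives K = -24*Q - 14.
Require -24*Q - 14 ≥ -110, so Q ≤ 4.
The largest integer in [-4, 5] satisfying this is 4.

Q = 4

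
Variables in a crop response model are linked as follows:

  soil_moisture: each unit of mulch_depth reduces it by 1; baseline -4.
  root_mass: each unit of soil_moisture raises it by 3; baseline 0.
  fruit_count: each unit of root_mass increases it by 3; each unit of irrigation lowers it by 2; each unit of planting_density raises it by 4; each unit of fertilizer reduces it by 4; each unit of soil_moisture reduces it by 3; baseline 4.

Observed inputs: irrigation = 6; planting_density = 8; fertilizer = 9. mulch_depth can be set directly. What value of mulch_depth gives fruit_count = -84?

Substituting into the root_mass equation gives root_mass = -3*mulch_depth - 12.
So fruit_count = -6*mulch_depth - 36.
Solve -6*mulch_depth - 36 = -84: mulch_depth = (-84 + 36) / -6 = 8.

mulch_depth = 8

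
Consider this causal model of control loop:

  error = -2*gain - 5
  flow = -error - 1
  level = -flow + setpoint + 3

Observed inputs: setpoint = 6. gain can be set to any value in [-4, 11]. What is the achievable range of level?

-17 to 13

Substituting into the flow equation gives flow = 2*gain + 4.
This gives level = -2*gain + 5.
Linear in gain, so extremes are at the endpoints: gain = -4 gives level = 13; gain = 11 gives level = -17.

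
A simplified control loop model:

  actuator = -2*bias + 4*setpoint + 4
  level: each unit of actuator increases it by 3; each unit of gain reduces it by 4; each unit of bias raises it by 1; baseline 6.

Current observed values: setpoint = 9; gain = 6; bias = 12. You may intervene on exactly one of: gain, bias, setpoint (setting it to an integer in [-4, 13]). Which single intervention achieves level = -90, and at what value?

set setpoint = -2

Intervening on gain: level = -4*gain + 66. Reaching -90 requires gain = 39, outside [-4, 13].
Intervening on bias: level = -5*bias + 102. Reaching -90 requires bias = 192/5, not an integer.
Intervening on setpoint: with other inputs at their observed values, level = 12*setpoint - 66. Solving for -90 gives setpoint = -2, within [-4, 13].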